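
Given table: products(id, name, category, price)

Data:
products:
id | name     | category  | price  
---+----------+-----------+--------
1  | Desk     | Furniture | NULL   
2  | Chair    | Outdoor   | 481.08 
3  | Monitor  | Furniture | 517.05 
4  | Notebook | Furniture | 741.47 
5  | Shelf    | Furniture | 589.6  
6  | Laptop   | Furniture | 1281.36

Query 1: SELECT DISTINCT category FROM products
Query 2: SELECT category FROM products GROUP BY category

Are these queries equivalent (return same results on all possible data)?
Yes, equivalent

Both queries return: [('Furniture',), ('Outdoor',)]

Reason: Both get unique categorys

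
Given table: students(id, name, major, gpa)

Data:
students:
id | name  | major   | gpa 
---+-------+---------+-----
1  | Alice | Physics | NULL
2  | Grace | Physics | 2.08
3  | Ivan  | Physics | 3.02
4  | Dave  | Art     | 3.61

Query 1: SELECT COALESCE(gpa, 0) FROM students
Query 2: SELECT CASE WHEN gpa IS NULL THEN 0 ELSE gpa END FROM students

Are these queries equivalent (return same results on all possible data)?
Yes, equivalent

Both queries return: [(0,), (2.08,), (3.02,), (3.61,)]

Reason: COALESCE vs CASE for NULL handling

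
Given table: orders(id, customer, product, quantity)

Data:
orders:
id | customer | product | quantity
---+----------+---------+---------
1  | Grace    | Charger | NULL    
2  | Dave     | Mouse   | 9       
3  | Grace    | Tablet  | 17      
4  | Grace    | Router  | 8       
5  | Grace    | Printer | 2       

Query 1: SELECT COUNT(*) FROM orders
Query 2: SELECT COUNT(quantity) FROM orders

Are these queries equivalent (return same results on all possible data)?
No, not equivalent

Query 1 returns: [(5,)]
Query 2 returns: [(4,)]

Reason: COUNT(*) includes NULLs, COUNT(column) excludes them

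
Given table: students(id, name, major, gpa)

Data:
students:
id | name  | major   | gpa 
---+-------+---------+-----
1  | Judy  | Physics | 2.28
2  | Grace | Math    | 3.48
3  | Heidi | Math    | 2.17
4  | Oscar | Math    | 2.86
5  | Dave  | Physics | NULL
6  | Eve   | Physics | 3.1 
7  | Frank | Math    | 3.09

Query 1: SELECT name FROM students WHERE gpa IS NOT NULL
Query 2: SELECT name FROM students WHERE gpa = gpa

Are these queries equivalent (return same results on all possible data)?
Yes, equivalent

Both queries return: [('Eve',), ('Frank',), ('Grace',), ('Heidi',), ('Judy',), ('Oscar',)]

Reason: IS NOT NULL vs self-equality (both exclude NULLs)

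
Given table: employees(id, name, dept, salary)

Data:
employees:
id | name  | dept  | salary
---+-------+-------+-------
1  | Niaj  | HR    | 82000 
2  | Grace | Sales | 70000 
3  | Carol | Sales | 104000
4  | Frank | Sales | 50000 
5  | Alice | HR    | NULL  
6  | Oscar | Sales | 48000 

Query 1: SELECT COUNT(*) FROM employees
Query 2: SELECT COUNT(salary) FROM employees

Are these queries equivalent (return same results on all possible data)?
No, not equivalent

Query 1 returns: [(6,)]
Query 2 returns: [(5,)]

Reason: COUNT(*) includes NULLs, COUNT(column) excludes them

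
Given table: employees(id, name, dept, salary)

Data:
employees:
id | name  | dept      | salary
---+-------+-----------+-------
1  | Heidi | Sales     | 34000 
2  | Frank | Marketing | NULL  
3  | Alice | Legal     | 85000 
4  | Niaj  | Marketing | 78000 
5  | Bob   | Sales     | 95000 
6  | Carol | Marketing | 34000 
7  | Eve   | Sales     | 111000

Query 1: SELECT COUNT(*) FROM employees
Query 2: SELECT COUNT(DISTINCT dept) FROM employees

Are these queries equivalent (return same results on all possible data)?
No, not equivalent

Query 1 returns: [(7,)]
Query 2 returns: [(3,)]

Reason: COUNT(*) counts rows, COUNT(DISTINCT dept) counts unique depts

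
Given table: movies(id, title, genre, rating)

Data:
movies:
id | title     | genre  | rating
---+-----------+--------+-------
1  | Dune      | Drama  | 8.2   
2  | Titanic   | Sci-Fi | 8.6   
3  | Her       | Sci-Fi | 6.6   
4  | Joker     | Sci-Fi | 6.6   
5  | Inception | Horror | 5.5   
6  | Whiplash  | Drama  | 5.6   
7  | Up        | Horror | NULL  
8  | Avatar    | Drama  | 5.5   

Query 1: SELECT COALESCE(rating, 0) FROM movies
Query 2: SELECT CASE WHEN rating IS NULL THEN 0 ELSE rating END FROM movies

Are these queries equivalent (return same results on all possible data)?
Yes, equivalent

Both queries return: [(0,), (5.5,), (5.5,), (5.6,), (6.6,), (6.6,), (8.2,), (8.6,)]

Reason: COALESCE vs CASE for NULL handling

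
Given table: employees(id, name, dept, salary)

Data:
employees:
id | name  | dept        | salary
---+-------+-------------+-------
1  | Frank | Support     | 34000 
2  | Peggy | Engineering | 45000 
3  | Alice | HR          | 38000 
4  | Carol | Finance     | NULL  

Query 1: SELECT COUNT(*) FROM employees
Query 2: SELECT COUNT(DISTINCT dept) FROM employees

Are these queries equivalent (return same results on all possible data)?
No, not equivalent

Query 1 returns: [(4,)]
Query 2 returns: [(4,)]

Reason: COUNT(*) counts rows, COUNT(DISTINCT dept) counts unique depts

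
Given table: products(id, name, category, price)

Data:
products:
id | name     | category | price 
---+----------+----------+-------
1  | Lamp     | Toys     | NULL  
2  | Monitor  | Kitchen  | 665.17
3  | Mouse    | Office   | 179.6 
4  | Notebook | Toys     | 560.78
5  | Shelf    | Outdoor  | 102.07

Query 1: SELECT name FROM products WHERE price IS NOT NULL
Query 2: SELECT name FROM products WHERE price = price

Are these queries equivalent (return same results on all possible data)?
Yes, equivalent

Both queries return: [('Monitor',), ('Mouse',), ('Notebook',), ('Shelf',)]

Reason: IS NOT NULL vs self-equality (both exclude NULLs)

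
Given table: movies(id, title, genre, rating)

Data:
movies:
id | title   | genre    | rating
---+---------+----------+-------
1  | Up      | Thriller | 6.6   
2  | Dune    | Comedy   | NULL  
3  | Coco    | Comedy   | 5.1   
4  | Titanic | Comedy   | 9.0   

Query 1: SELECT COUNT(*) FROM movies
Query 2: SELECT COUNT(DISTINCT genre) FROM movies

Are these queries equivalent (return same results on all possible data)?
No, not equivalent

Query 1 returns: [(4,)]
Query 2 returns: [(2,)]

Reason: COUNT(*) counts rows, COUNT(DISTINCT genre) counts unique genres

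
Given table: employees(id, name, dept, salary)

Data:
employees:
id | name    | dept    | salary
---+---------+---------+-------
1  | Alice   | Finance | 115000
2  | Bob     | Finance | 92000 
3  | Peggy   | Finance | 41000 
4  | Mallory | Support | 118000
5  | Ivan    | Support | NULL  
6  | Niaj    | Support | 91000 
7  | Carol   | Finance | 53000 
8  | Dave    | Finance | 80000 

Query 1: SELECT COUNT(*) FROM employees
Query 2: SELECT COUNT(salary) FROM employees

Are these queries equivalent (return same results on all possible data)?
No, not equivalent

Query 1 returns: [(8,)]
Query 2 returns: [(7,)]

Reason: COUNT(*) includes NULLs, COUNT(column) excludes them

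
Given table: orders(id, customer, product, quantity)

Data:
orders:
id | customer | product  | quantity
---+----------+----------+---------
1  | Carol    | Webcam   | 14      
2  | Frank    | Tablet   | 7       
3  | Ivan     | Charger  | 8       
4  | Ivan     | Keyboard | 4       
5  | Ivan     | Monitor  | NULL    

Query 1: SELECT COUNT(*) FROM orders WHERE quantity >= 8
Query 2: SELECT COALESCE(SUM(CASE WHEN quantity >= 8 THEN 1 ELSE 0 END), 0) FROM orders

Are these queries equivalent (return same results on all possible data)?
Yes, equivalent

Both queries return: [(2,)]

Reason: COUNT with WHERE vs conditional SUM (COALESCE handles empty-table NULL)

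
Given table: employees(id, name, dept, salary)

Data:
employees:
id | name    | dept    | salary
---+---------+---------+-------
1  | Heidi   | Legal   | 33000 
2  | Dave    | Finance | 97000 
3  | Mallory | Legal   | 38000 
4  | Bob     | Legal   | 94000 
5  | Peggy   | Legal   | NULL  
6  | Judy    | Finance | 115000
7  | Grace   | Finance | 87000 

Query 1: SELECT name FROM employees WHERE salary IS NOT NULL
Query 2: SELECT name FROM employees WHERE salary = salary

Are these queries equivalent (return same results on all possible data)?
Yes, equivalent

Both queries return: [('Bob',), ('Dave',), ('Grace',), ('Heidi',), ('Judy',), ('Mallory',)]

Reason: IS NOT NULL vs self-equality (both exclude NULLs)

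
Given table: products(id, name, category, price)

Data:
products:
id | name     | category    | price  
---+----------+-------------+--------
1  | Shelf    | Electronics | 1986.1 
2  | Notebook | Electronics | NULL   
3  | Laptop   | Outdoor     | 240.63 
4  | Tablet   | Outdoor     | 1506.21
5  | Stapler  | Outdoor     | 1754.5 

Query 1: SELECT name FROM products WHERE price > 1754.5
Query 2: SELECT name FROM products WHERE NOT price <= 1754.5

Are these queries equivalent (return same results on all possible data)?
Yes, equivalent

Both queries return: [('Shelf',)]

Reason: Both filter price > 1754.5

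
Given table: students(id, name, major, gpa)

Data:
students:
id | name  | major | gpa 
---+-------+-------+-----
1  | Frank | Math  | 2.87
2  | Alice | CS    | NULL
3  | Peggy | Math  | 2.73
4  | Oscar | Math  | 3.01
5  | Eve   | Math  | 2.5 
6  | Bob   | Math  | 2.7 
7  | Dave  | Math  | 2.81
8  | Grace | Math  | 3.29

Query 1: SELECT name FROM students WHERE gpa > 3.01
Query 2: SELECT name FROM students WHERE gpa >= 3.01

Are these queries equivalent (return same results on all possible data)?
No, not equivalent

Query 1 returns: [('Grace',)]
Query 2 returns: [('Oscar',), ('Grace',)]

Reason: > vs >= gives different results when gpa = 3.01 exists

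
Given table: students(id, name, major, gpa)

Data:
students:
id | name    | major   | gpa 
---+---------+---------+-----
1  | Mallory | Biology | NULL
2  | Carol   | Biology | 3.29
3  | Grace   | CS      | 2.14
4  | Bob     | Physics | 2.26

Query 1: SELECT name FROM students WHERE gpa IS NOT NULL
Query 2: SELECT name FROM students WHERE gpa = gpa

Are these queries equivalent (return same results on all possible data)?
Yes, equivalent

Both queries return: [('Bob',), ('Carol',), ('Grace',)]

Reason: IS NOT NULL vs self-equality (both exclude NULLs)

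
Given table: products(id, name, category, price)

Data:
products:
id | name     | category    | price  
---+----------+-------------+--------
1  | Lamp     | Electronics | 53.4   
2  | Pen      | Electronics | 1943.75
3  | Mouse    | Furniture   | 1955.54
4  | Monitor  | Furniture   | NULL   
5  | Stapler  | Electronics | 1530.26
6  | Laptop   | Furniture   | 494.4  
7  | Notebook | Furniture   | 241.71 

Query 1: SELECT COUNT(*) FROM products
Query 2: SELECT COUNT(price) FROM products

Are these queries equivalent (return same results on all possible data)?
No, not equivalent

Query 1 returns: [(7,)]
Query 2 returns: [(6,)]

Reason: COUNT(*) includes NULLs, COUNT(column) excludes them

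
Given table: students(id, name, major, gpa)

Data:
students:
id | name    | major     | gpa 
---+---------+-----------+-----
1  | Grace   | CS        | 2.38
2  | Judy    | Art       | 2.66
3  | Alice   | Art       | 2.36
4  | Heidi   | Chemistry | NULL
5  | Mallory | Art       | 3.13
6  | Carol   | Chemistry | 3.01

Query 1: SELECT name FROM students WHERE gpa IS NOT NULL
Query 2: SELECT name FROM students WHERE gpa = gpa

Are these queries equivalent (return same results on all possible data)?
Yes, equivalent

Both queries return: [('Alice',), ('Carol',), ('Grace',), ('Judy',), ('Mallory',)]

Reason: IS NOT NULL vs self-equality (both exclude NULLs)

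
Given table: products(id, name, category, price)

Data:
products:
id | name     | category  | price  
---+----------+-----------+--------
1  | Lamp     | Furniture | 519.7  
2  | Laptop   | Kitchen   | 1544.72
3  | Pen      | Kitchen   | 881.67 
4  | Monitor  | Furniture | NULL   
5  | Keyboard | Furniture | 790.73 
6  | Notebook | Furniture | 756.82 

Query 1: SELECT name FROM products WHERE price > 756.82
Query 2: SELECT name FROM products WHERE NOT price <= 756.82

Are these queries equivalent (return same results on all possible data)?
Yes, equivalent

Both queries return: [('Keyboard',), ('Laptop',), ('Pen',)]

Reason: Both filter price > 756.82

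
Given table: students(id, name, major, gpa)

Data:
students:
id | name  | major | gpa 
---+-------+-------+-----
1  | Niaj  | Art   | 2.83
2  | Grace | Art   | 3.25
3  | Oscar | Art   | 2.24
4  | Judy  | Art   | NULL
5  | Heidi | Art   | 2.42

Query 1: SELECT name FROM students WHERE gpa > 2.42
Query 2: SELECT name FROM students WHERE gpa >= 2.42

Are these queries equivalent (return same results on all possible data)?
No, not equivalent

Query 1 returns: [('Niaj',), ('Grace',)]
Query 2 returns: [('Niaj',), ('Grace',), ('Heidi',)]

Reason: > vs >= gives different results when gpa = 2.42 exists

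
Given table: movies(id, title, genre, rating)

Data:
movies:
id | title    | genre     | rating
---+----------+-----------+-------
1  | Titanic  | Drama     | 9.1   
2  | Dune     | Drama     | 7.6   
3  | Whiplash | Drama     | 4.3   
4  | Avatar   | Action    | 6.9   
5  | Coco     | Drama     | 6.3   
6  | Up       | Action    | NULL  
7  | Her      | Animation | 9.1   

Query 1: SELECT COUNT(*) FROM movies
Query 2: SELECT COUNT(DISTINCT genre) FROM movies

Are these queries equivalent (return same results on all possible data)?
No, not equivalent

Query 1 returns: [(7,)]
Query 2 returns: [(3,)]

Reason: COUNT(*) counts rows, COUNT(DISTINCT genre) counts unique genres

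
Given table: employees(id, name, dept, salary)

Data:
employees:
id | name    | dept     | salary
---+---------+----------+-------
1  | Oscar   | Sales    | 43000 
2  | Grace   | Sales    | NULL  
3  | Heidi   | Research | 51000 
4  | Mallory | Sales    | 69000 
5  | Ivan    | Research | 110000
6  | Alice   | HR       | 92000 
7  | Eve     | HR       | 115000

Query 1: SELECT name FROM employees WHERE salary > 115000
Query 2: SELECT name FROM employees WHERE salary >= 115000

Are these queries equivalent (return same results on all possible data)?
No, not equivalent

Query 1 returns: []
Query 2 returns: [('Eve',)]

Reason: > vs >= gives different results when salary = 115000 exists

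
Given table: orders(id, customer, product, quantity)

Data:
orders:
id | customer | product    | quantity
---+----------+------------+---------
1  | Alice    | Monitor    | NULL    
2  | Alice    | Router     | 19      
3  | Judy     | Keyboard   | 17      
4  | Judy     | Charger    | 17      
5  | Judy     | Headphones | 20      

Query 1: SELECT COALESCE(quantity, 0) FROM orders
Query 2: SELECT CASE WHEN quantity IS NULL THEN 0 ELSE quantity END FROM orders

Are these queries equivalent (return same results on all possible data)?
Yes, equivalent

Both queries return: [(0,), (17,), (17,), (19,), (20,)]

Reason: COALESCE vs CASE for NULL handling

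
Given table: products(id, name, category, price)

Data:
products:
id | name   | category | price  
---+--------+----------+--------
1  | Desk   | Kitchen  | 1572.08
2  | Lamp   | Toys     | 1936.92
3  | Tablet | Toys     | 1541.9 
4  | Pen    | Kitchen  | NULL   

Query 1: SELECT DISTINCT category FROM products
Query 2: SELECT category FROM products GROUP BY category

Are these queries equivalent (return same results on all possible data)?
Yes, equivalent

Both queries return: [('Kitchen',), ('Toys',)]

Reason: Both get unique categorys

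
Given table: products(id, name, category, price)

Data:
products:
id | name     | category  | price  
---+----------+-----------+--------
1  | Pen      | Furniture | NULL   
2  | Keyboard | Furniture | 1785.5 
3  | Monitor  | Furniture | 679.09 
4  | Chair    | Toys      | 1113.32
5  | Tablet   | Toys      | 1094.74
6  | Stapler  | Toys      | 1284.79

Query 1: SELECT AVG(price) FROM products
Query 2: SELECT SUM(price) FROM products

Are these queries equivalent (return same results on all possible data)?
No, not equivalent

Query 1 returns: [(1191.4879999999998,)]
Query 2 returns: [(5957.44,)]

Reason: AVG vs SUM give different aggregate values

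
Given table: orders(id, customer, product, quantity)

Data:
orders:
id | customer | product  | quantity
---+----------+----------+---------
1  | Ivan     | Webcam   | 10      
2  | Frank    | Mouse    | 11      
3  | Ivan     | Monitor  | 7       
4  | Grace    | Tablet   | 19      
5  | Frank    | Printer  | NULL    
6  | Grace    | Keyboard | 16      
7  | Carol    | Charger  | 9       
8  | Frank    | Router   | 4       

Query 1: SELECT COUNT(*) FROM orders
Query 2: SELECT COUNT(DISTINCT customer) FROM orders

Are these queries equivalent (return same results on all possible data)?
No, not equivalent

Query 1 returns: [(8,)]
Query 2 returns: [(4,)]

Reason: COUNT(*) counts rows, COUNT(DISTINCT customer) counts unique customers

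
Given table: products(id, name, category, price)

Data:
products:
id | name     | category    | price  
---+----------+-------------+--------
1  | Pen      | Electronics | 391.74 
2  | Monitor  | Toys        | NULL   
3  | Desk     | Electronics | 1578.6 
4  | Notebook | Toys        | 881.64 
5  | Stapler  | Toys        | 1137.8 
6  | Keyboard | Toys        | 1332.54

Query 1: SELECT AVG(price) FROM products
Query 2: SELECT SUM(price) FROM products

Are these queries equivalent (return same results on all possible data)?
No, not equivalent

Query 1 returns: [(1064.464,)]
Query 2 returns: [(5322.32,)]

Reason: AVG vs SUM give different aggregate values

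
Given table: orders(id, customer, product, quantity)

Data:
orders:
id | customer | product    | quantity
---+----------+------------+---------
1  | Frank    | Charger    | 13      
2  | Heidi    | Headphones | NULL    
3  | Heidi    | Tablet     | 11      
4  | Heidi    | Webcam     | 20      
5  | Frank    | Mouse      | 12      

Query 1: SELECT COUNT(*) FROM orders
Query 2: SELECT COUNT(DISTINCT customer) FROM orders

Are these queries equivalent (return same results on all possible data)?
No, not equivalent

Query 1 returns: [(5,)]
Query 2 returns: [(2,)]

Reason: COUNT(*) counts rows, COUNT(DISTINCT customer) counts unique customers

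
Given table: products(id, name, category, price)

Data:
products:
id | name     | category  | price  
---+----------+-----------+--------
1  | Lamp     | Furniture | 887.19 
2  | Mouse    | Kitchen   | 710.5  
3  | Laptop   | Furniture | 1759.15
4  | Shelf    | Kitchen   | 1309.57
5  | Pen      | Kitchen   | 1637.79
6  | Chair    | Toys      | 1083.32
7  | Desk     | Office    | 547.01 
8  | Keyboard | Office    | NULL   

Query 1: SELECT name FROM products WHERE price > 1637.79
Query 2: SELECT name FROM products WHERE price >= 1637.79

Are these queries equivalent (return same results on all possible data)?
No, not equivalent

Query 1 returns: [('Laptop',)]
Query 2 returns: [('Laptop',), ('Pen',)]

Reason: > vs >= gives different results when price = 1637.79 exists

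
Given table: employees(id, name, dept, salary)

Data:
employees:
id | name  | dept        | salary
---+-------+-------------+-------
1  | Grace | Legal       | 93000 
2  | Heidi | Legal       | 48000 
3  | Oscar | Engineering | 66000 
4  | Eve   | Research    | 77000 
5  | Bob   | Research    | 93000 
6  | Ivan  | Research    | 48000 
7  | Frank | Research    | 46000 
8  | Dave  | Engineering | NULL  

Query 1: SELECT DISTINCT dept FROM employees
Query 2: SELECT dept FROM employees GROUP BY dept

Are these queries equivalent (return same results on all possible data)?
Yes, equivalent

Both queries return: [('Engineering',), ('Legal',), ('Research',)]

Reason: Both get unique depts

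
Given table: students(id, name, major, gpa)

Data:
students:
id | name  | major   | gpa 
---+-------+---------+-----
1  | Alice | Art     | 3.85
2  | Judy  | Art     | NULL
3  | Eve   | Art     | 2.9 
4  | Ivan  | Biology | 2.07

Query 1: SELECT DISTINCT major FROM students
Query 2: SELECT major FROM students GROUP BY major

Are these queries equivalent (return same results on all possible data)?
Yes, equivalent

Both queries return: [('Art',), ('Biology',)]

Reason: Both get unique majors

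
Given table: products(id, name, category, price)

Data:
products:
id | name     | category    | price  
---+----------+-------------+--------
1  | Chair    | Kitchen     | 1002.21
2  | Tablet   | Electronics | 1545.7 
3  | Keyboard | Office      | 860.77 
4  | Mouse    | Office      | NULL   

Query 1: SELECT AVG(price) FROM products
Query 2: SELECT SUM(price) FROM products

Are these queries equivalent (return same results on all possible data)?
No, not equivalent

Query 1 returns: [(1136.2266666666667,)]
Query 2 returns: [(3408.6800000000003,)]

Reason: AVG vs SUM give different aggregate values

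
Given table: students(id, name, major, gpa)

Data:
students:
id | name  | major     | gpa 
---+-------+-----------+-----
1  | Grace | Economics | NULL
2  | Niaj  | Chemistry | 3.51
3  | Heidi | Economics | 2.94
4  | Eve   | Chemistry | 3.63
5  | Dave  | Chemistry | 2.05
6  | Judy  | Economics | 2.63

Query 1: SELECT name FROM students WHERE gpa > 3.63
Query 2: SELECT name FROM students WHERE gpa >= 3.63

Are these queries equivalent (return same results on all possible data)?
No, not equivalent

Query 1 returns: []
Query 2 returns: [('Eve',)]

Reason: > vs >= gives different results when gpa = 3.63 exists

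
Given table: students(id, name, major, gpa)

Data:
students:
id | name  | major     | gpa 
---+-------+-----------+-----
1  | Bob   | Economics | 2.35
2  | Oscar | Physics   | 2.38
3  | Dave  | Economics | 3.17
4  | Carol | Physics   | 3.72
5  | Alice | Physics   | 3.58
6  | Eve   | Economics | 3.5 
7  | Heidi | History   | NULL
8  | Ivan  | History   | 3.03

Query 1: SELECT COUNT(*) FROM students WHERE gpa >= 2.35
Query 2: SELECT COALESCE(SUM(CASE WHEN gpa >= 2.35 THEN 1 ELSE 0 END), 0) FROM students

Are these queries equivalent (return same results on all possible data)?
Yes, equivalent

Both queries return: [(7,)]

Reason: COUNT with WHERE vs conditional SUM (COALESCE handles empty-table NULL)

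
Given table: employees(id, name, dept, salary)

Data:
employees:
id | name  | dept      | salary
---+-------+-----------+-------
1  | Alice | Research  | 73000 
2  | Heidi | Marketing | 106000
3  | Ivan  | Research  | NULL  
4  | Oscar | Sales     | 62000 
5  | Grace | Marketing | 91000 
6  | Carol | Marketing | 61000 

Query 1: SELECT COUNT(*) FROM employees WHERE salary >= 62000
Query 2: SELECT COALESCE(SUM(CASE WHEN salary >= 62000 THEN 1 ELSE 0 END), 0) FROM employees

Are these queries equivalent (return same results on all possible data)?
Yes, equivalent

Both queries return: [(4,)]

Reason: COUNT with WHERE vs conditional SUM (COALESCE handles empty-table NULL)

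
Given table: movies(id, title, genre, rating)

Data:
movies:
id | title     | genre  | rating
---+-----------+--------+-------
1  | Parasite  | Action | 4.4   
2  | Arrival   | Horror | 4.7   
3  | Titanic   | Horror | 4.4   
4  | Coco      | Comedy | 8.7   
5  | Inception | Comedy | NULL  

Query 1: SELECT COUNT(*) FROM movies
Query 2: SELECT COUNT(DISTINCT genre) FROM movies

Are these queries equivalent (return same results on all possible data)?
No, not equivalent

Query 1 returns: [(5,)]
Query 2 returns: [(3,)]

Reason: COUNT(*) counts rows, COUNT(DISTINCT genre) counts unique genres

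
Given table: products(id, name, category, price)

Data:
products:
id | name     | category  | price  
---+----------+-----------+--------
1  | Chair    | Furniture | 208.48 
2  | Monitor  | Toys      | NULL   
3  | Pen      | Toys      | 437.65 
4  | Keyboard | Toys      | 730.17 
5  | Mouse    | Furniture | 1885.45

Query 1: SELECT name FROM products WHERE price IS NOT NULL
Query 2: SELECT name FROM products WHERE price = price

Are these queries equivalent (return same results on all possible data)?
Yes, equivalent

Both queries return: [('Chair',), ('Keyboard',), ('Mouse',), ('Pen',)]

Reason: IS NOT NULL vs self-equality (both exclude NULLs)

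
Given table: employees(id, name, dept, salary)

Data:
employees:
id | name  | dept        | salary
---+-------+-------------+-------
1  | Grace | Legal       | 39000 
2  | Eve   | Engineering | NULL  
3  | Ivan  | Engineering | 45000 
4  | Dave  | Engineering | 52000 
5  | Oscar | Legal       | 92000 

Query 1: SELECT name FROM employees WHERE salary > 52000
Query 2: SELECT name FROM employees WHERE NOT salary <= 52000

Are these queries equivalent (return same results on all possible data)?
Yes, equivalent

Both queries return: [('Oscar',)]

Reason: Both filter salary > 52000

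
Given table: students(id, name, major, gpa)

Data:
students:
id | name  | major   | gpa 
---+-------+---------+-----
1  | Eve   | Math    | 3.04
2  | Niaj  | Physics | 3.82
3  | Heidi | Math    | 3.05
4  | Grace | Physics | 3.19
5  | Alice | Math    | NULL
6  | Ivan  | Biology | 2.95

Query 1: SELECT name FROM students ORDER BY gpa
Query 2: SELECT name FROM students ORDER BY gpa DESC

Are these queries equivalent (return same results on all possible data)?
No, not equivalent

Query 1 returns: [('Alice',), ('Ivan',), ('Eve',), ('Heidi',), ('Grace',), ('Niaj',)]
Query 2 returns: [('Niaj',), ('Grace',), ('Heidi',), ('Eve',), ('Ivan',), ('Alice',)]

Reason: ASC vs DESC gives opposite ordering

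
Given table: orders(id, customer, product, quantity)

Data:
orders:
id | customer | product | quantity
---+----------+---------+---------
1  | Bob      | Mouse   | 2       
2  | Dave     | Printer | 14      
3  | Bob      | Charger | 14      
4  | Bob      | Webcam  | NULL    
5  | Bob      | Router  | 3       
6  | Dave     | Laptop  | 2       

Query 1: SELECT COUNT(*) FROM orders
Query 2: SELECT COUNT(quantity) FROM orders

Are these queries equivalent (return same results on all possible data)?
No, not equivalent

Query 1 returns: [(6,)]
Query 2 returns: [(5,)]

Reason: COUNT(*) includes NULLs, COUNT(column) excludes them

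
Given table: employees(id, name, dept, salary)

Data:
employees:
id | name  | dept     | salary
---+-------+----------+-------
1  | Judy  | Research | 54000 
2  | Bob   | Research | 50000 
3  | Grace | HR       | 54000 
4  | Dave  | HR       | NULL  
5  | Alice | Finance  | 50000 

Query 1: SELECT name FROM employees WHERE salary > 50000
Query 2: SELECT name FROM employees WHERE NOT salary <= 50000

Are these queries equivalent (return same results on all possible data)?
Yes, equivalent

Both queries return: [('Grace',), ('Judy',)]

Reason: Both filter salary > 50000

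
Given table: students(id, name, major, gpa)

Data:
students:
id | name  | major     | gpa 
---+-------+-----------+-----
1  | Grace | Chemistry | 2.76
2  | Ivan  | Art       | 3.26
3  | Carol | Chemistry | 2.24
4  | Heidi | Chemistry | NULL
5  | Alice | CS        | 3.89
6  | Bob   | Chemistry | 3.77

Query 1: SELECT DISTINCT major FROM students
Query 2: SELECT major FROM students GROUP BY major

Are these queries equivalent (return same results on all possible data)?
Yes, equivalent

Both queries return: [('Art',), ('CS',), ('Chemistry',)]

Reason: Both get unique majors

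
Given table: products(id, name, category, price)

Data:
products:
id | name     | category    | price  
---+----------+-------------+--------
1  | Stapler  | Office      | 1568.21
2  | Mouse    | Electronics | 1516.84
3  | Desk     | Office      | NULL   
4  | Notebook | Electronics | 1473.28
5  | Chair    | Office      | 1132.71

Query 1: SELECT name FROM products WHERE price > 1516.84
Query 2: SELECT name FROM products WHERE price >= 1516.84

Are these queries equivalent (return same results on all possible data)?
No, not equivalent

Query 1 returns: [('Stapler',)]
Query 2 returns: [('Stapler',), ('Mouse',)]

Reason: > vs >= gives different results when price = 1516.84 exists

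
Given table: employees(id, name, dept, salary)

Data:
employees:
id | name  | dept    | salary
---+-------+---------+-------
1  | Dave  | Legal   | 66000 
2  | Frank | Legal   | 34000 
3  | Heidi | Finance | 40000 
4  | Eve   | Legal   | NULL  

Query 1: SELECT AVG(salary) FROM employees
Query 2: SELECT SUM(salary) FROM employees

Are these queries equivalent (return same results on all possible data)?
No, not equivalent

Query 1 returns: [(46666.666666666664,)]
Query 2 returns: [(140000,)]

Reason: AVG vs SUM give different aggregate values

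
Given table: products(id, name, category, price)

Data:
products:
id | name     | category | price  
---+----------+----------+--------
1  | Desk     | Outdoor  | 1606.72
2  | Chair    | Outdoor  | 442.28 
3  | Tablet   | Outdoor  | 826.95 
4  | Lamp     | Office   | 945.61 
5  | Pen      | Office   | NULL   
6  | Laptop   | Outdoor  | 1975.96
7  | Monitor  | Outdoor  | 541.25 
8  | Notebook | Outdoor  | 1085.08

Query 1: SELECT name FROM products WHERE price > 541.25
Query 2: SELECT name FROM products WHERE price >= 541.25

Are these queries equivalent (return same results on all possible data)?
No, not equivalent

Query 1 returns: [('Desk',), ('Tablet',), ('Lamp',), ('Laptop',), ('Notebook',)]
Query 2 returns: [('Desk',), ('Tablet',), ('Lamp',), ('Laptop',), ('Monitor',), ('Notebook',)]

Reason: > vs >= gives different results when price = 541.25 exists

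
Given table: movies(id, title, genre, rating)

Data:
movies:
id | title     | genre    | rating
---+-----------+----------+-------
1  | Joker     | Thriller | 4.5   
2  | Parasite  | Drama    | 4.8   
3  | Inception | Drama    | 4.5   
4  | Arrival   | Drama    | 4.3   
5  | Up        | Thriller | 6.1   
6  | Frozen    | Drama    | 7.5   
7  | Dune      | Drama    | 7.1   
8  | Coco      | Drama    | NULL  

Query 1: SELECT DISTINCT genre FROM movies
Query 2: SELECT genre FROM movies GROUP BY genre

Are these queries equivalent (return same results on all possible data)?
Yes, equivalent

Both queries return: [('Drama',), ('Thriller',)]

Reason: Both get unique genres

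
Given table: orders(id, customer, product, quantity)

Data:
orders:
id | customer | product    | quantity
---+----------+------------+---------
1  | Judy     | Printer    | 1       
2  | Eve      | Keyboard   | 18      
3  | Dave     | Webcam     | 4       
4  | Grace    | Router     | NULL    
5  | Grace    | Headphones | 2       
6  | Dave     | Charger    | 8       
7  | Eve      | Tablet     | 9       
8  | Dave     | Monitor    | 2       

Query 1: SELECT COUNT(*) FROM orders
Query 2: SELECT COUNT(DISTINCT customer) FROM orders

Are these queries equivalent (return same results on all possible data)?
No, not equivalent

Query 1 returns: [(8,)]
Query 2 returns: [(4,)]

Reason: COUNT(*) counts rows, COUNT(DISTINCT customer) counts unique customers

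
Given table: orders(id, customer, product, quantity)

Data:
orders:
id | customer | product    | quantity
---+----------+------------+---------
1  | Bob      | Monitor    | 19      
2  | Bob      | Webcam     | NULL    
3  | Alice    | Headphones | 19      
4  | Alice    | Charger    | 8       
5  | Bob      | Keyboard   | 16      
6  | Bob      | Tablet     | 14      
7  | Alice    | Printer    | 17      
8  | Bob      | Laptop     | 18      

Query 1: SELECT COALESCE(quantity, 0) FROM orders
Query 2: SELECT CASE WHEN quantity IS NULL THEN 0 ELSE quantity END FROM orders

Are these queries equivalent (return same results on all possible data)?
Yes, equivalent

Both queries return: [(0,), (8,), (14,), (16,), (17,), (18,), (19,), (19,)]

Reason: COALESCE vs CASE for NULL handling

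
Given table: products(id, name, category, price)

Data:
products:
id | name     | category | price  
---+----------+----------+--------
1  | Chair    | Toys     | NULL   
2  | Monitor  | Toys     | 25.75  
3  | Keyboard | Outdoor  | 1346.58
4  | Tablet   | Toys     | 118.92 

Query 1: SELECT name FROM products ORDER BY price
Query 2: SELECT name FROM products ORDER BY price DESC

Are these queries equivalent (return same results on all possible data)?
No, not equivalent

Query 1 returns: [('Chair',), ('Monitor',), ('Tablet',), ('Keyboard',)]
Query 2 returns: [('Keyboard',), ('Tablet',), ('Monitor',), ('Chair',)]

Reason: ASC vs DESC gives opposite ordering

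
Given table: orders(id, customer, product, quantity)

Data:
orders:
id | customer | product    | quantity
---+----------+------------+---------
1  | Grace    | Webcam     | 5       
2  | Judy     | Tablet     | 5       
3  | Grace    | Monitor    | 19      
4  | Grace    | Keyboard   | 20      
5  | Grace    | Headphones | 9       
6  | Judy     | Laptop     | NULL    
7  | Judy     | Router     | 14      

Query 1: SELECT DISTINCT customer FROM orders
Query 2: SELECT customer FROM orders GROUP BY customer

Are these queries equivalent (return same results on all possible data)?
Yes, equivalent

Both queries return: [('Grace',), ('Judy',)]

Reason: Both get unique customers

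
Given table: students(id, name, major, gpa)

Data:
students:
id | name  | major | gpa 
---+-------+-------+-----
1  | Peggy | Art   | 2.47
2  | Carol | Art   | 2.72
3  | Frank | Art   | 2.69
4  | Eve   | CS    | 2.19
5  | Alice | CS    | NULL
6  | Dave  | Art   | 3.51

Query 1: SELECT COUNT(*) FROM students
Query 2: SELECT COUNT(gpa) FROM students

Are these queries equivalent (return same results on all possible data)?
No, not equivalent

Query 1 returns: [(6,)]
Query 2 returns: [(5,)]

Reason: COUNT(*) includes NULLs, COUNT(column) excludes them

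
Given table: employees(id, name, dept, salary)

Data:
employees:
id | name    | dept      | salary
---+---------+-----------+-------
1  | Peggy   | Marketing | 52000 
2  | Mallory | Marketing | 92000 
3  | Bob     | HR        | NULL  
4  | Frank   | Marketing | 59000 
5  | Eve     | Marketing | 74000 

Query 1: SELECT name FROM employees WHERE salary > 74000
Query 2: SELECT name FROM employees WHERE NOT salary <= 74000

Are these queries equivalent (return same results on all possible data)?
Yes, equivalent

Both queries return: [('Mallory',)]

Reason: Both filter salary > 74000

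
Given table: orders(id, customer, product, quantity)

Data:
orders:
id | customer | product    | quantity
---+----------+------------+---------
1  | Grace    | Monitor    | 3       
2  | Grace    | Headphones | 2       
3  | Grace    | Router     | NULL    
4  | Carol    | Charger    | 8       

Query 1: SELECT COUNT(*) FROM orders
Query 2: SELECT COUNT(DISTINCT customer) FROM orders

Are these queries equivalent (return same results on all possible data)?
No, not equivalent

Query 1 returns: [(4,)]
Query 2 returns: [(2,)]

Reason: COUNT(*) counts rows, COUNT(DISTINCT customer) counts unique customers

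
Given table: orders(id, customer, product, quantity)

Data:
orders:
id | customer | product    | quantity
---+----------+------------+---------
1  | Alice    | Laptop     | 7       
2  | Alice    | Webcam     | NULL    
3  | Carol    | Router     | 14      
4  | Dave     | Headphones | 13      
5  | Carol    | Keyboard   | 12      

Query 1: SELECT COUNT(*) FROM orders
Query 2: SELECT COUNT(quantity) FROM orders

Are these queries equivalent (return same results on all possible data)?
No, not equivalent

Query 1 returns: [(5,)]
Query 2 returns: [(4,)]

Reason: COUNT(*) includes NULLs, COUNT(column) excludes them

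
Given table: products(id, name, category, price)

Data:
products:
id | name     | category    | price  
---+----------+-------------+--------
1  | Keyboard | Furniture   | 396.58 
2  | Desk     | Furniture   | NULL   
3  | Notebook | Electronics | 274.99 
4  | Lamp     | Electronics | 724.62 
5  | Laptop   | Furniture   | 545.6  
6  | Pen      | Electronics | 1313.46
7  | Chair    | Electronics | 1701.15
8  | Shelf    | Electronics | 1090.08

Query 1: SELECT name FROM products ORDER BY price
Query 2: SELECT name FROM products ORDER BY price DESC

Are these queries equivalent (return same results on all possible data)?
No, not equivalent

Query 1 returns: [('Desk',), ('Notebook',), ('Keyboard',), ('Laptop',), ('Lamp',), ('Shelf',), ('Pen',), ('Chair',)]
Query 2 returns: [('Chair',), ('Pen',), ('Shelf',), ('Lamp',), ('Laptop',), ('Keyboard',), ('Notebook',), ('Desk',)]

Reason: ASC vs DESC gives opposite ordering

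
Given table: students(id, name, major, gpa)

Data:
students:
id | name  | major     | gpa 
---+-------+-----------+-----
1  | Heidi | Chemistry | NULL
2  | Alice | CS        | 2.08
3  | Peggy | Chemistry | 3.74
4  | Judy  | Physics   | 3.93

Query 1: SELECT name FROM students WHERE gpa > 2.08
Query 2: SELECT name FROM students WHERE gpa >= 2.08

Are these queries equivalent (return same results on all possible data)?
No, not equivalent

Query 1 returns: [('Peggy',), ('Judy',)]
Query 2 returns: [('Alice',), ('Peggy',), ('Judy',)]

Reason: > vs >= gives different results when gpa = 2.08 exists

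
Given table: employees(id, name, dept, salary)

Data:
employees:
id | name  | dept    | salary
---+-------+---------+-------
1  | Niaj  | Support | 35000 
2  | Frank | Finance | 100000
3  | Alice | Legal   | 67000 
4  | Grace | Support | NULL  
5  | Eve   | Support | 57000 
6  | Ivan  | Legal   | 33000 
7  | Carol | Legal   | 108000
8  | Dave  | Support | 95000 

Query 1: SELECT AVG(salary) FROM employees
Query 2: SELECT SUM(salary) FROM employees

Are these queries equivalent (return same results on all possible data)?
No, not equivalent

Query 1 returns: [(70714.28571428571,)]
Query 2 returns: [(495000,)]

Reason: AVG vs SUM give different aggregate values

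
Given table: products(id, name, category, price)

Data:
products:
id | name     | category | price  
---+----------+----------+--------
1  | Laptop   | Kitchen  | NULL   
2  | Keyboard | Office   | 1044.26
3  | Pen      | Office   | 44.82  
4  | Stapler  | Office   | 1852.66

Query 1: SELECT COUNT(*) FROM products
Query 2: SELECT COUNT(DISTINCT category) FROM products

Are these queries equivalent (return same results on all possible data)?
No, not equivalent

Query 1 returns: [(4,)]
Query 2 returns: [(2,)]

Reason: COUNT(*) counts rows, COUNT(DISTINCT category) counts unique categorys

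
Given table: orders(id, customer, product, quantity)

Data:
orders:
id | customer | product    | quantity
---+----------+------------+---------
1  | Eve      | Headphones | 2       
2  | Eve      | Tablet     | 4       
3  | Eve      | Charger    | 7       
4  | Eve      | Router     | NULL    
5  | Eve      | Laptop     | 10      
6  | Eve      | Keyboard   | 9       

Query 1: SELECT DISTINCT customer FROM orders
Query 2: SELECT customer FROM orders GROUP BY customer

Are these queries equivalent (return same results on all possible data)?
Yes, equivalent

Both queries return: [('Eve',)]

Reason: Both get unique customers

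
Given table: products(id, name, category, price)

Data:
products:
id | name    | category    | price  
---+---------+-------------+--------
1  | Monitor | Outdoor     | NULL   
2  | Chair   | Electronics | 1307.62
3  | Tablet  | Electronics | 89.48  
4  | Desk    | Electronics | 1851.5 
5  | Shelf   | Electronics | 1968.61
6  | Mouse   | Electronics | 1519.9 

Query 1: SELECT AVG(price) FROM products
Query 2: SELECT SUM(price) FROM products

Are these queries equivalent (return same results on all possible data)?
No, not equivalent

Query 1 returns: [(1347.422,)]
Query 2 returns: [(6737.11,)]

Reason: AVG vs SUM give different aggregate values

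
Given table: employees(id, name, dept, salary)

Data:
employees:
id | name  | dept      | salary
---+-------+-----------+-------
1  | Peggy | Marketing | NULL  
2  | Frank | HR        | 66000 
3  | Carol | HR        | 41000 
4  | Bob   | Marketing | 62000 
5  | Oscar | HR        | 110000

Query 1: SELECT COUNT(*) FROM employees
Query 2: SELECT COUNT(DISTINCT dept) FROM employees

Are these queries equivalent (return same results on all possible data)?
No, not equivalent

Query 1 returns: [(5,)]
Query 2 returns: [(2,)]

Reason: COUNT(*) counts rows, COUNT(DISTINCT dept) counts unique depts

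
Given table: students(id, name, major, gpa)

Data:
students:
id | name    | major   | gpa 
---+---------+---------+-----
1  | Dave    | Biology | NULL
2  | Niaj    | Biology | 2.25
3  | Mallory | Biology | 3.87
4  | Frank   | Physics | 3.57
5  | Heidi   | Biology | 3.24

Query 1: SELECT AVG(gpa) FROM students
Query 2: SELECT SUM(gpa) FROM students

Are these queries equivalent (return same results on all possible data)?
No, not equivalent

Query 1 returns: [(3.2325,)]
Query 2 returns: [(12.93,)]

Reason: AVG vs SUM give different aggregate values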